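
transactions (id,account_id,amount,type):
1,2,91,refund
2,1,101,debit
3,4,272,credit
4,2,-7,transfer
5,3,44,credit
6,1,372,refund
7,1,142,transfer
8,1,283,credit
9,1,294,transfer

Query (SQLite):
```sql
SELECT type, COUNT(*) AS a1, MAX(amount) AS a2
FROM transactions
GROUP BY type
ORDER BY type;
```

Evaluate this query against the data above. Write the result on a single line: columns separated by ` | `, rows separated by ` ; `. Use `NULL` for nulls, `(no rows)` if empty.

credit | 3 | 283 ; debit | 1 | 101 ; refund | 2 | 372 ; transfer | 3 | 294

Group transactions by type.
Per group compute: COUNT(*), MAX(amount).
  credit: ids {3, 5, 8} → COUNT(*)=3, MAX(amount)=283
  debit: ids {2} → COUNT(*)=1, MAX(amount)=101
  refund: ids {1, 6} → COUNT(*)=2, MAX(amount)=372
  transfer: ids {4, 7, 9} → COUNT(*)=3, MAX(amount)=294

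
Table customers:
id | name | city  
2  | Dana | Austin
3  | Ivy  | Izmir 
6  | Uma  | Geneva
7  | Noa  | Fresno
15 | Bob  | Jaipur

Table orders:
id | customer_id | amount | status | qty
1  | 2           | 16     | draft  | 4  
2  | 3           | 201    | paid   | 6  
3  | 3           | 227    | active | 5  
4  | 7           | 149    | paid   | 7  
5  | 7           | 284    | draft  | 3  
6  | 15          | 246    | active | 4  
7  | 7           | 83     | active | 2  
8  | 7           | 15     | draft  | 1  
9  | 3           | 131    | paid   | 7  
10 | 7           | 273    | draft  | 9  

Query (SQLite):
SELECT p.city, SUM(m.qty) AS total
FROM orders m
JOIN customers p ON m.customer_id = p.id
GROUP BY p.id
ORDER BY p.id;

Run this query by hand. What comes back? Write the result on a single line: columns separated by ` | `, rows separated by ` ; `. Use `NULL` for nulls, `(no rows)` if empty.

Austin | 4 ; Izmir | 18 ; Fresno | 22 ; Jaipur | 4

Join each orders row to its customers via customer_id.
Group joined rows by customers.id; compute SUM(m.qty) per group.
  2: ids {1} → SUM(m.qty)=4
  3: ids {2, 3, 9} → SUM(m.qty)=18
  7: ids {4, 5, 7, 8, 10} → SUM(m.qty)=22
  15: ids {6} → SUM(m.qty)=4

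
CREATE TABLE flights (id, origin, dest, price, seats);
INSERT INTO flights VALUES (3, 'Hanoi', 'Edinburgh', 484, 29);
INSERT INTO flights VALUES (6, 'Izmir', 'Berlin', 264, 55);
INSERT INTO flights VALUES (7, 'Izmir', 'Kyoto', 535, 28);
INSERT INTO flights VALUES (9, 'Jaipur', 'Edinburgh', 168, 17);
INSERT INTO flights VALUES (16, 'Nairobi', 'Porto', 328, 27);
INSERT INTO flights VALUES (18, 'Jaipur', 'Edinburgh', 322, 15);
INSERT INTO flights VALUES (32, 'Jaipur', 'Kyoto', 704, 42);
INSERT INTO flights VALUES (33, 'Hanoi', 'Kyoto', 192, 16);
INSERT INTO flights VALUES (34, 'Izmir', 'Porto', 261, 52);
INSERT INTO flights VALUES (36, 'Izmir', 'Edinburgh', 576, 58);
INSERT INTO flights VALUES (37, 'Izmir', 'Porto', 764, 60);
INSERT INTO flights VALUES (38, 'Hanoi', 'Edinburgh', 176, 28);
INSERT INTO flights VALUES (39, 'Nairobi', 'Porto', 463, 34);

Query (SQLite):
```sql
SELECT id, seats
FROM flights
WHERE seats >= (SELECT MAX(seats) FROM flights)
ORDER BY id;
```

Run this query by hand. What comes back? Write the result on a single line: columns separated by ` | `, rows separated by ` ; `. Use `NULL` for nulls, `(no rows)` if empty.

Scalar subquery: MAX(seats) over all flights rows = 60.
Keep rows where seats >= that value.

37 | 60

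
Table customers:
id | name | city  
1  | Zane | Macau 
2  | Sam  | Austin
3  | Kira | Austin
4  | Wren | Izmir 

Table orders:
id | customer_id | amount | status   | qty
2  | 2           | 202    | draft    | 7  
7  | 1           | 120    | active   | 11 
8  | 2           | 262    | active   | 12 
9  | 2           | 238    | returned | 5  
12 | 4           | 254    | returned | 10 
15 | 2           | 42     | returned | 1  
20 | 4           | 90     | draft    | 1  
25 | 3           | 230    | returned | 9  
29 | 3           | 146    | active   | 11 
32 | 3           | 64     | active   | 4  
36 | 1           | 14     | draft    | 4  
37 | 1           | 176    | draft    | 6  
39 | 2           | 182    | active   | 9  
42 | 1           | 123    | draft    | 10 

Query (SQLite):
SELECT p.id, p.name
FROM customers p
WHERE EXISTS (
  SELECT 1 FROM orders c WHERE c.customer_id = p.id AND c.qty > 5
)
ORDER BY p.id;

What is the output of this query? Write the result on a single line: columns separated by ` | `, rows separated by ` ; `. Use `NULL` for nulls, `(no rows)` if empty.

1 | Zane ; 2 | Sam ; 3 | Kira ; 4 | Wren

For each customers row, check whether any orders with matching customer_id has qty > 5.
Keep rows where that is true.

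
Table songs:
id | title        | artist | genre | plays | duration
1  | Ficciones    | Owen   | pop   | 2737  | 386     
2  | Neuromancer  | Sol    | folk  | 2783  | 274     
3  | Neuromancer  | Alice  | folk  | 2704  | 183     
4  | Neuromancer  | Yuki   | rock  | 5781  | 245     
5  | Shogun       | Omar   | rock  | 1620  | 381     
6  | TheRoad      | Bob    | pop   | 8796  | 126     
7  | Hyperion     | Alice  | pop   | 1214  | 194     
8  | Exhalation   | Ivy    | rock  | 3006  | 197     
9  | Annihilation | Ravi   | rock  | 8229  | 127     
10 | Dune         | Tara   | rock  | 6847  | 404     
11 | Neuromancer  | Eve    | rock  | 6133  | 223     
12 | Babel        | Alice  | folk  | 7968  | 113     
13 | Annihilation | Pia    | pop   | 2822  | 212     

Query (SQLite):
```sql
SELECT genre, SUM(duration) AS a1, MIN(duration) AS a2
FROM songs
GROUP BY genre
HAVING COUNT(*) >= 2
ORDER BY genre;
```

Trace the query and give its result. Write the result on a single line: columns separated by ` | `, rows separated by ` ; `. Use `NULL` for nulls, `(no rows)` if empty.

folk | 570 | 113 ; pop | 918 | 126 ; rock | 1577 | 127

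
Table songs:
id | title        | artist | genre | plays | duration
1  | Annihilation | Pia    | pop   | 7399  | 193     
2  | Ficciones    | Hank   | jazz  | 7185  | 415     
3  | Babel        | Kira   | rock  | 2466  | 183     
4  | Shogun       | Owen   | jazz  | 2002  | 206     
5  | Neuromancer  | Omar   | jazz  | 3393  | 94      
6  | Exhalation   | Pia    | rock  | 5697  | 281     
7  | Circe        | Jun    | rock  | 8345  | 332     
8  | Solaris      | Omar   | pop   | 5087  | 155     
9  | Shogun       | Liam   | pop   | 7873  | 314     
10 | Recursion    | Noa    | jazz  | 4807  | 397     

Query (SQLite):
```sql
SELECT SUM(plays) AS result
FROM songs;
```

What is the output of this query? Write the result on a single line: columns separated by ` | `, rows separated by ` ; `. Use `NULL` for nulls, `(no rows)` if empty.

All plays values: [7399, 7185, 2466, 2002, 3393, 5697, 8345, 5087, 7873, 4807].
SUM of non-NULL values = 54254.

54254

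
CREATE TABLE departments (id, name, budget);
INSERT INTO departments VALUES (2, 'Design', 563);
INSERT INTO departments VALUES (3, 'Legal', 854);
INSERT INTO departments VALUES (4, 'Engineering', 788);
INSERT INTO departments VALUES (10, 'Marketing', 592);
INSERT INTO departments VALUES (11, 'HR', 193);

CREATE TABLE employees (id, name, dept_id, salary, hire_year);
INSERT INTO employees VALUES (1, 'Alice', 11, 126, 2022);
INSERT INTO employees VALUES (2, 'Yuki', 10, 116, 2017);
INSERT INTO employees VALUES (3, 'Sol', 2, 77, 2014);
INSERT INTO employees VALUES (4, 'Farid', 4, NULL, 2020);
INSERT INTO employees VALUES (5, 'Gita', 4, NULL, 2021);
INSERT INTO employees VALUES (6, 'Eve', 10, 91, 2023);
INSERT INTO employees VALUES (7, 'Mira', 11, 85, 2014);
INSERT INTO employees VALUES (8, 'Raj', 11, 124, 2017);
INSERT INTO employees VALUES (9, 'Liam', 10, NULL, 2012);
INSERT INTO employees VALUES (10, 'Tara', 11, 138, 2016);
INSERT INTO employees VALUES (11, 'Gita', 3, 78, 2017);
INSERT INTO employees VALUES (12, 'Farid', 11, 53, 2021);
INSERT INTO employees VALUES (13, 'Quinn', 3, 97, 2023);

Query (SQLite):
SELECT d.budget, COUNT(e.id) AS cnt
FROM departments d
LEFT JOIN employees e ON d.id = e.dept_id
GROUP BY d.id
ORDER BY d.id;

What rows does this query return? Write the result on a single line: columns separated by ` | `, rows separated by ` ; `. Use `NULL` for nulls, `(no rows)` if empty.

563 | 1 ; 854 | 2 ; 788 | 2 ; 592 | 3 ; 193 | 5

LEFT JOIN keeps every departments row; unmatched ones get NULL for employees columns.
Group by departments.id and compute COUNT(e.id). COUNT(col) of an all-NULL group is 0.
  2: ids {3} → COUNT(e.id)=1
  3: ids {11, 13} → COUNT(e.id)=2
  4: ids {4, 5} → COUNT(e.id)=2
  10: ids {2, 6, 9} → COUNT(e.id)=3
  11: ids {1, 7, 8, 10, 12} → COUNT(e.id)=5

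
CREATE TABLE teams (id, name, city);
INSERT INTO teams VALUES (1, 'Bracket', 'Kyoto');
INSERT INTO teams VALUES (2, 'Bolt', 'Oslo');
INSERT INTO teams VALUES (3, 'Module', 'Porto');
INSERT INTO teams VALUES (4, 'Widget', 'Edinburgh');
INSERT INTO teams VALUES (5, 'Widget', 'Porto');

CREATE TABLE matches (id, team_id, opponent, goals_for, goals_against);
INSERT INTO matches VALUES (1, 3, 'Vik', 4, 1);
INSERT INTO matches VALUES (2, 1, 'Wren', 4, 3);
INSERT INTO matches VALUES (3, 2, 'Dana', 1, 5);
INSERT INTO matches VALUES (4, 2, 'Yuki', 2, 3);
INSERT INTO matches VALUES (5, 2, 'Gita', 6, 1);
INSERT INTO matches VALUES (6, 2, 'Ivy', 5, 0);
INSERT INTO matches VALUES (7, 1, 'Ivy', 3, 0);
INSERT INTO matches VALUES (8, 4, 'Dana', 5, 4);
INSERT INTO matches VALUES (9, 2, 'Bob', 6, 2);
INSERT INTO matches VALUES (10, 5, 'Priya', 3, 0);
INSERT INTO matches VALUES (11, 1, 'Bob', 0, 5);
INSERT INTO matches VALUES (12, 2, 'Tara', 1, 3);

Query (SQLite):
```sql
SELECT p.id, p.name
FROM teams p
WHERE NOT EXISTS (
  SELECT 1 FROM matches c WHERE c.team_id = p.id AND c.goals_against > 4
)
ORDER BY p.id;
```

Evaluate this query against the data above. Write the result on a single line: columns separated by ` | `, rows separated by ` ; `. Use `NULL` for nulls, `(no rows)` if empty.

3 | Module ; 4 | Widget ; 5 | Widget

For each teams row, check whether any matches with matching team_id has goals_against > 4.
Keep rows where that is false.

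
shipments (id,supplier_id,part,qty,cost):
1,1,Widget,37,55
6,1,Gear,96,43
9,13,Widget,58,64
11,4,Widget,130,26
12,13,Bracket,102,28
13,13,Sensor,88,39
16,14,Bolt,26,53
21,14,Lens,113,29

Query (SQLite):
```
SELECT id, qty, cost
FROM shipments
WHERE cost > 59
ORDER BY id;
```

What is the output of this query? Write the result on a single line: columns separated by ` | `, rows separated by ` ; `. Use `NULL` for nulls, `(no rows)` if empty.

9 | 58 | 64

cost > 59: ids {9}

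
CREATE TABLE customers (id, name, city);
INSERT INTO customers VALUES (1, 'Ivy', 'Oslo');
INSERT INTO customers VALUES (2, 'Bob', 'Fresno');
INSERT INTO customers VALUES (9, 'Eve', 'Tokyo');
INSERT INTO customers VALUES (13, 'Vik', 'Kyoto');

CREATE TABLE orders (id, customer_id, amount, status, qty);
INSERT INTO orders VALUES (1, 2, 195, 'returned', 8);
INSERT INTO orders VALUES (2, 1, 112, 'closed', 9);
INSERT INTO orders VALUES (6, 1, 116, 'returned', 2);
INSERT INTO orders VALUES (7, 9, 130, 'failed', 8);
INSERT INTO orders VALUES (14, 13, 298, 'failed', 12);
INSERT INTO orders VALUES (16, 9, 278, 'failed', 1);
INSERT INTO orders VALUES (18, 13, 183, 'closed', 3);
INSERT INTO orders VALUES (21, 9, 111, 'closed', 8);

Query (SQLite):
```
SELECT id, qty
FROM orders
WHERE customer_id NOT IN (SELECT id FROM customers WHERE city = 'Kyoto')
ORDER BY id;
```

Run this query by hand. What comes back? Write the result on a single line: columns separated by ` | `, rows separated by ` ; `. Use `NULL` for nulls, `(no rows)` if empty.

Inner query: customers.id where city = 'Kyoto'.
Outer: keep orders rows whose customer_id is not in that set.
Inner query → {13}

1 | 8 ; 2 | 9 ; 6 | 2 ; 7 | 8 ; 16 | 1 ; 21 | 8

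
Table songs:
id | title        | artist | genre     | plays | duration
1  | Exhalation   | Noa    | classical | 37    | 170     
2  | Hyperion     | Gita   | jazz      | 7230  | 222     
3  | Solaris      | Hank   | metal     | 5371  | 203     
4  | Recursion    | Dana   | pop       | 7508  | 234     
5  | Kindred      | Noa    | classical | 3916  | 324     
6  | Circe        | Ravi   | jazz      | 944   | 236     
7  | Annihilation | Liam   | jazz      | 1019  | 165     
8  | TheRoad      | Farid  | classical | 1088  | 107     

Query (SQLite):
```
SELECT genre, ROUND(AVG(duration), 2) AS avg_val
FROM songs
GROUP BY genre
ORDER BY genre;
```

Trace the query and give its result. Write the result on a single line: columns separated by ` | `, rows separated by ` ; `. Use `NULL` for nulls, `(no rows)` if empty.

Partition songs by genre; compute ROUND(AVG(duration), 2) within each group.
  classical: ids {1, 5, 8} → ROUND(AVG(duration), 2)=200.33
  jazz: ids {2, 6, 7} → ROUND(AVG(duration), 2)=207.67
  metal: ids {3} → ROUND(AVG(duration), 2)=203
  pop: ids {4} → ROUND(AVG(duration), 2)=234

classical | 200.33 ; jazz | 207.67 ; metal | 203 ; pop | 234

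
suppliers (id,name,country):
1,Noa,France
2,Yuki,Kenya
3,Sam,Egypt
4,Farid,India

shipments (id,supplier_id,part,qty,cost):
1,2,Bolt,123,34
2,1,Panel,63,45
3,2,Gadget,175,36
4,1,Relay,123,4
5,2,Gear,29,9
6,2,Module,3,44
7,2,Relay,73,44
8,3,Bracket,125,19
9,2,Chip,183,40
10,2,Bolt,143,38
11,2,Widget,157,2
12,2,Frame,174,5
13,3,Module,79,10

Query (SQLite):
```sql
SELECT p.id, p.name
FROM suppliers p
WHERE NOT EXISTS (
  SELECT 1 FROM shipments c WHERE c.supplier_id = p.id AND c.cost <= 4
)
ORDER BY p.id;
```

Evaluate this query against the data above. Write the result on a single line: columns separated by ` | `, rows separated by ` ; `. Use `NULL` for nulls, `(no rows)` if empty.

3 | Sam ; 4 | Farid

For each suppliers row, check whether any shipments with matching supplier_id has cost <= 4.
Keep rows where that is false.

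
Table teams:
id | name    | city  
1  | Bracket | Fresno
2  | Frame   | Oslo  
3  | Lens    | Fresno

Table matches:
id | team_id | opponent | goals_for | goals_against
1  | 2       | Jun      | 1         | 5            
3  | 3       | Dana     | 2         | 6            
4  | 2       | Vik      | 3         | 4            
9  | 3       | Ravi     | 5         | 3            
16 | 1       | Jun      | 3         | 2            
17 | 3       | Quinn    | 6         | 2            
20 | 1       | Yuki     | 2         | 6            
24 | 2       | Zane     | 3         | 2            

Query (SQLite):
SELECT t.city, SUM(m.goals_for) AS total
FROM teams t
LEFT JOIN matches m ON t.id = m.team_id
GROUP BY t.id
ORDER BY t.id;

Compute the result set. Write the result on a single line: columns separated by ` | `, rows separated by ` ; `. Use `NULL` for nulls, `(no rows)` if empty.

LEFT JOIN keeps every teams row; unmatched ones get NULL for matches columns.
Group by teams.id and compute SUM(m.goals_for). SUM over an all-NULL group is NULL.
  1: ids {16, 20} → SUM(m.goals_for)=5
  2: ids {1, 4, 24} → SUM(m.goals_for)=7
  3: ids {3, 9, 17} → SUM(m.goals_for)=13

Fresno | 5 ; Oslo | 7 ; Fresno | 13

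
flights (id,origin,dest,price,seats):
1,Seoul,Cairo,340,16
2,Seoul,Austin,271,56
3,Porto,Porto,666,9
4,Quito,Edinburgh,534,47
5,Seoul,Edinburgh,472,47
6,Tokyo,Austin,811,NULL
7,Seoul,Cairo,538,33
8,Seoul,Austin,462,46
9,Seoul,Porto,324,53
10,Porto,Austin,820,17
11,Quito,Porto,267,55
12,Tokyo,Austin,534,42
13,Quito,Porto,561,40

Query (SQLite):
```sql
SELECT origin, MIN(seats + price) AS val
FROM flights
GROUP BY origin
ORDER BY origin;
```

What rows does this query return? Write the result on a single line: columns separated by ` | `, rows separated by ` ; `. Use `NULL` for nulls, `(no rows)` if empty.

Porto | 675 ; Quito | 322 ; Seoul | 327 ; Tokyo | 576

For each row compute seats + price.
Group by origin; take MIN of the expression per group.
  Porto: ids {3, 10} → MIN(seats + price)=675
  Quito: ids {4, 11, 13} → MIN(seats + price)=322
  Seoul: ids {1, 2, 5, 7, 8, 9} → MIN(seats + price)=327
  Tokyo: ids {6, 12} → MIN(seats + price)=576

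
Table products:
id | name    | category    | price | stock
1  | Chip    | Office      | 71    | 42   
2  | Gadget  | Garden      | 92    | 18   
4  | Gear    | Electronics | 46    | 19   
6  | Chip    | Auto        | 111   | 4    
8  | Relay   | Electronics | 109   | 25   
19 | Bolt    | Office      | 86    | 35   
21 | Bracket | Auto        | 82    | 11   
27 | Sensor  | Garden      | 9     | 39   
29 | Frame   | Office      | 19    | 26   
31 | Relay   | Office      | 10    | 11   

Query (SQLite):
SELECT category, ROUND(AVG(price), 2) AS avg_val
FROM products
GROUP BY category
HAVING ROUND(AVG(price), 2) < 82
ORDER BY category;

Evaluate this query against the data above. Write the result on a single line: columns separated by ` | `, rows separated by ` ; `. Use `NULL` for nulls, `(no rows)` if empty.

Electronics | 77.5 ; Garden | 50.5 ; Office | 46.5

Partition products by category; compute ROUND(AVG(price), 2) within each group.
HAVING: keep groups where ROUND(AVG(price), 2) < 82.
  Auto: ids {6, 21} → ROUND(AVG(price), 2)=96.5
  Electronics: ids {4, 8} → ROUND(AVG(price), 2)=77.5
  Garden: ids {2, 27} → ROUND(AVG(price), 2)=50.5
  Office: ids {1, 19, 29, 31} → ROUND(AVG(price), 2)=46.5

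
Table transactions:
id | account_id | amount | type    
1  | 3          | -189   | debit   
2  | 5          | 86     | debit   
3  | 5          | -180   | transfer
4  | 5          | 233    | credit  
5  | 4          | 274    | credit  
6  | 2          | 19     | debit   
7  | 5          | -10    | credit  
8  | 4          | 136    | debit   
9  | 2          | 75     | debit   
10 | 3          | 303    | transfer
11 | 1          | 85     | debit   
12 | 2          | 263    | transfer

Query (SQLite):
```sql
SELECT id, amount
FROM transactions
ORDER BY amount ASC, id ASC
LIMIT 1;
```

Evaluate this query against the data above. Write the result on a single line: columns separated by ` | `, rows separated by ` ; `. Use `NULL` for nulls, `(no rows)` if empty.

Sort by amount asc, tiebreak id asc: (-189, id=1), (-180, id=3), (-10, id=7), (19, id=6) …. Take first 1.

1 | -189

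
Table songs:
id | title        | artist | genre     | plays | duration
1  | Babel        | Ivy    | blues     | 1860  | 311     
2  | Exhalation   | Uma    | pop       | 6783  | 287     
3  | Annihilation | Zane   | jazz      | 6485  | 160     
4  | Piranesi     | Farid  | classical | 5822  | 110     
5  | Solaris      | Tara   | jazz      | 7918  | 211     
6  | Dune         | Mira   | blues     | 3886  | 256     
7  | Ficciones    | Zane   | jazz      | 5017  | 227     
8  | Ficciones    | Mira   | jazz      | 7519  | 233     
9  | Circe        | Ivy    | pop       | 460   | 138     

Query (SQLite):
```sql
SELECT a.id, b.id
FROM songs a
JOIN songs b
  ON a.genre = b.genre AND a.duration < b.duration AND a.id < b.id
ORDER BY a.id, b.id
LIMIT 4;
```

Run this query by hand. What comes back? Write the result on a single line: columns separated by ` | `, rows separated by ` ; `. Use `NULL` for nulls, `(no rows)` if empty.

Pairs (a,b) with same genre, a.duration < b.duration, a.id < b.id.
genre groups: blues:{1,6} classical:{4} jazz:{3,5,7,8} pop:{2,9}
Ordered by (a.id, b.id); first 4.

3 | 5 ; 3 | 7 ; 3 | 8 ; 5 | 7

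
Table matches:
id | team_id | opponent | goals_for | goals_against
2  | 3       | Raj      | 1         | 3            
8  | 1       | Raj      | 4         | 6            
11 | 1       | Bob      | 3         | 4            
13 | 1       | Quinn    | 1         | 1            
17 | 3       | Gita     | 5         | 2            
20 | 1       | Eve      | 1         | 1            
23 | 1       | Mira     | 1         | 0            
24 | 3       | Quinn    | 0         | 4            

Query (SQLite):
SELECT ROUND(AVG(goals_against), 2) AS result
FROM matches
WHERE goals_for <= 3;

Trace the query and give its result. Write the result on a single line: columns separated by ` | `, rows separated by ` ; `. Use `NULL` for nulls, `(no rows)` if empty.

Rows where goals_for <= 3 → goals_against values: [3, 4, 1, 1, 0, 4].
AVG = 13 / 6 (rounded to 2 dp).

2.17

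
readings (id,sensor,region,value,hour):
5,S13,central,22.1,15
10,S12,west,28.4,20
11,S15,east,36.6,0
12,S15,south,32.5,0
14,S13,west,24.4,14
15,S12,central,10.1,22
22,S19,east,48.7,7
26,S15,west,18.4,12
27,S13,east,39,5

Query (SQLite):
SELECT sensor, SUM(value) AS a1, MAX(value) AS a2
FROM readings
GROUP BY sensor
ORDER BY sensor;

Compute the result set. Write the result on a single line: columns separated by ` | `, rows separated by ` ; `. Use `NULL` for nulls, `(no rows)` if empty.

S12 | 38.5 | 28.4 ; S13 | 85.5 | 39 ; S15 | 87.5 | 36.6 ; S19 | 48.7 | 48.7

Group readings by sensor.
Per group compute: SUM(value), MAX(value).
  S12: ids {10, 15} → SUM(value)=38.5, MAX(value)=28.4
  S13: ids {5, 14, 27} → SUM(value)=85.5, MAX(value)=39
  S15: ids {11, 12, 26} → SUM(value)=87.5, MAX(value)=36.6
  S19: ids {22} → SUM(value)=48.7, MAX(value)=48.7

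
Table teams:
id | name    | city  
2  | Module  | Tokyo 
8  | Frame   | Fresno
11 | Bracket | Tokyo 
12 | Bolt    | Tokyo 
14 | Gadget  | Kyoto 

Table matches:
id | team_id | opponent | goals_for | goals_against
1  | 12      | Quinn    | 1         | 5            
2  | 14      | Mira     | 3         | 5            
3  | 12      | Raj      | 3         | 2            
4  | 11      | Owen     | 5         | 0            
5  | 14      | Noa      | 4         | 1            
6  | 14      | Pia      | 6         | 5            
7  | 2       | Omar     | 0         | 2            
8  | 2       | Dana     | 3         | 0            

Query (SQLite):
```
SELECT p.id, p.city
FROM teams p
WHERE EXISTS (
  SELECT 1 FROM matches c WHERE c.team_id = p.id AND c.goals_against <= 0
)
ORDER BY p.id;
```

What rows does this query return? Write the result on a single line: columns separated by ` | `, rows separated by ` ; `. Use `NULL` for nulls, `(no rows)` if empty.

For each teams row, check whether any matches with matching team_id has goals_against <= 0.
Keep rows where that is true.

2 | Tokyo ; 11 | Tokyo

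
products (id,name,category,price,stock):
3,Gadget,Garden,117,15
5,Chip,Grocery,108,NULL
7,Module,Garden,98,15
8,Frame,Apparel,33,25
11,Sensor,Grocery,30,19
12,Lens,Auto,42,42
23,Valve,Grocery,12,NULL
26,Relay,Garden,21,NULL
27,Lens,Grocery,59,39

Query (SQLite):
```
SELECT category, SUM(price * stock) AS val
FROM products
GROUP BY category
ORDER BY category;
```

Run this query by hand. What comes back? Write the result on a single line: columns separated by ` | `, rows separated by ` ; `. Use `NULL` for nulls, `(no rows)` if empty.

Apparel | 825 ; Auto | 1764 ; Garden | 3225 ; Grocery | 2871

For each row compute price * stock.
Group by category; take SUM of the expression per group.
  Apparel: ids {8} → SUM(price * stock)=825
  Auto: ids {12} → SUM(price * stock)=1764
  Garden: ids {3, 7, 26} → SUM(price * stock)=3225
  Grocery: ids {5, 11, 23, 27} → SUM(price * stock)=2871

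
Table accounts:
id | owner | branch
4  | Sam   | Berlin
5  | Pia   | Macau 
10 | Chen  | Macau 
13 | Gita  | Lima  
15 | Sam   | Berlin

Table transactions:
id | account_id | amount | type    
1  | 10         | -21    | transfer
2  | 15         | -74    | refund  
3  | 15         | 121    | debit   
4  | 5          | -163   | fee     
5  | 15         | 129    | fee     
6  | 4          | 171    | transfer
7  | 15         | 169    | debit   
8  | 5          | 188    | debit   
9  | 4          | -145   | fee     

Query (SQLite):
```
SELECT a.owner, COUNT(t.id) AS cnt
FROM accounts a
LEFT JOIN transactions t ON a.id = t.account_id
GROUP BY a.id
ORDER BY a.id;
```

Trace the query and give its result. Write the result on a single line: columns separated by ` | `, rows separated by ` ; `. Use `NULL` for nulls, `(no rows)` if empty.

Sam | 2 ; Pia | 2 ; Chen | 1 ; Gita | 0 ; Sam | 4

LEFT JOIN keeps every accounts row; unmatched ones get NULL for transactions columns.
Group by accounts.id and compute COUNT(t.id). COUNT(col) of an all-NULL group is 0.
  4: ids {6, 9} → COUNT(t.id)=2
  5: ids {4, 8} → COUNT(t.id)=2
  10: ids {1} → COUNT(t.id)=1
  13: ids {—} → COUNT(t.id)=0
  15: ids {2, 3, 5, 7} → COUNT(t.id)=4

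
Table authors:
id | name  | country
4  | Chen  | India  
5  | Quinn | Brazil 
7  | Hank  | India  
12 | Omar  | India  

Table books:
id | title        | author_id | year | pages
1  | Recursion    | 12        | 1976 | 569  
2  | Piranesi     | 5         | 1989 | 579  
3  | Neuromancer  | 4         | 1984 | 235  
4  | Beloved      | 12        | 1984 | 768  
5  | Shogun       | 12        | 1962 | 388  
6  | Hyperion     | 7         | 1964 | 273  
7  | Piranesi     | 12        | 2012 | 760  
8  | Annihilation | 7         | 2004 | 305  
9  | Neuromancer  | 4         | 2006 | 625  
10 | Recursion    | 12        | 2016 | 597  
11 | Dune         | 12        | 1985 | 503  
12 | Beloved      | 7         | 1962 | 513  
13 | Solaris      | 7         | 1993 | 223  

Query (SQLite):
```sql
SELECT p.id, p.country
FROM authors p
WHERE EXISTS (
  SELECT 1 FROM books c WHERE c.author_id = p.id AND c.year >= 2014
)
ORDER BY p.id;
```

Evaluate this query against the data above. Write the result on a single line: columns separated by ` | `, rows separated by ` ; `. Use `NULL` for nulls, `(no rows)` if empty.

12 | India

For each authors row, check whether any books with matching author_id has year >= 2014.
Keep rows where that is true.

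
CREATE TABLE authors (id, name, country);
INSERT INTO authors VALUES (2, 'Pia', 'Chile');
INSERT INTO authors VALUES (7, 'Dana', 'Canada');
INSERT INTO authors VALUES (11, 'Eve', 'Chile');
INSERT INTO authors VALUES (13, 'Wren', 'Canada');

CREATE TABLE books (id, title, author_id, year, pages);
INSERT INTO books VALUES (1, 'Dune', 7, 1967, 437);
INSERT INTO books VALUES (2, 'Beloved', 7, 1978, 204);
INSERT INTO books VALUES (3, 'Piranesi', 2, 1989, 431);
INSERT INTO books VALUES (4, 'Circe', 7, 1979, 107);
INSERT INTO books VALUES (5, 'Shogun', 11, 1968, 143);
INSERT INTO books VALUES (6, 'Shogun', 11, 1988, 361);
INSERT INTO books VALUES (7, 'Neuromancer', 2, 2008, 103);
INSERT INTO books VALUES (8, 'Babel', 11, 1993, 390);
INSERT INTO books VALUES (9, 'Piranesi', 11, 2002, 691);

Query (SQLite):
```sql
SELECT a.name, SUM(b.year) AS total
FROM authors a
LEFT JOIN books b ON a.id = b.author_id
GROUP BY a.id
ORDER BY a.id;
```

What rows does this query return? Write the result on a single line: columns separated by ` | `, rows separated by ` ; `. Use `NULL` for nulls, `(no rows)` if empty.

Pia | 3997 ; Dana | 5924 ; Eve | 7951 ; Wren | NULL

LEFT JOIN keeps every authors row; unmatched ones get NULL for books columns.
Group by authors.id and compute SUM(b.year). SUM over an all-NULL group is NULL.
  2: ids {3, 7} → SUM(b.year)=3997
  7: ids {1, 2, 4} → SUM(b.year)=5924
  11: ids {5, 6, 8, 9} → SUM(b.year)=7951
  13: ids {—} → SUM(b.year)=NULL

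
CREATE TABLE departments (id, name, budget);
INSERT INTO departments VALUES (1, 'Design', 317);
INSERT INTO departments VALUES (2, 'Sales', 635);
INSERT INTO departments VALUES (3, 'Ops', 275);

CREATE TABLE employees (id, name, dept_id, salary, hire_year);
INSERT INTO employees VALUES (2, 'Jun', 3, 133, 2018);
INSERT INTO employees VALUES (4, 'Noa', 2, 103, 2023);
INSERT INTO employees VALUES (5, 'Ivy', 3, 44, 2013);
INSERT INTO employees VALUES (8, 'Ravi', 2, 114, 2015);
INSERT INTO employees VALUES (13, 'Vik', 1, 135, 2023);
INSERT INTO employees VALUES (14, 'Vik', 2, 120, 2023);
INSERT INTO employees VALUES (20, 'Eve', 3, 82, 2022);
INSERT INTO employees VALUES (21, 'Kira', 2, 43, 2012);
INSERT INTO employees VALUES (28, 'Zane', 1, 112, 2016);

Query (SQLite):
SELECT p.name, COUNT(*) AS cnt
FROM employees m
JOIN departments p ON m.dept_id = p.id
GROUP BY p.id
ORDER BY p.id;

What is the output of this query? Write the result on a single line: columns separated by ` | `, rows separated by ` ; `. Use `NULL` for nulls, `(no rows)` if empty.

Design | 2 ; Sales | 4 ; Ops | 3

Join each employees row to its departments via dept_id.
Group joined rows by departments.id; compute COUNT(*) per group.
  1: ids {13, 28} → COUNT(*)=2
  2: ids {4, 8, 14, 21} → COUNT(*)=4
  3: ids {2, 5, 20} → COUNT(*)=3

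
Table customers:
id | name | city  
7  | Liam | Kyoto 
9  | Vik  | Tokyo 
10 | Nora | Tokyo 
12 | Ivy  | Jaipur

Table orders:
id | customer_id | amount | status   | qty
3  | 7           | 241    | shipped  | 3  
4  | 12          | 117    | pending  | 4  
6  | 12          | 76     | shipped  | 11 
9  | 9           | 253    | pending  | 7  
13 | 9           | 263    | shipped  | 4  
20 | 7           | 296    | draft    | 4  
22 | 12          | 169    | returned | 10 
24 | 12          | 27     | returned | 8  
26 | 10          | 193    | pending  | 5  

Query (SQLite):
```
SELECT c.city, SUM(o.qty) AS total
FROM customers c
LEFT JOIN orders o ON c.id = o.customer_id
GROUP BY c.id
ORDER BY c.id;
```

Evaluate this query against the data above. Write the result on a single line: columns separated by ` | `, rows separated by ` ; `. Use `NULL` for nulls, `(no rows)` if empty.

LEFT JOIN keeps every customers row; unmatched ones get NULL for orders columns.
Group by customers.id and compute SUM(o.qty). SUM over an all-NULL group is NULL.
  7: ids {3, 20} → SUM(o.qty)=7
  9: ids {9, 13} → SUM(o.qty)=11
  10: ids {26} → SUM(o.qty)=5
  12: ids {4, 6, 22, 24} → SUM(o.qty)=33

Kyoto | 7 ; Tokyo | 11 ; Tokyo | 5 ; Jaipur | 33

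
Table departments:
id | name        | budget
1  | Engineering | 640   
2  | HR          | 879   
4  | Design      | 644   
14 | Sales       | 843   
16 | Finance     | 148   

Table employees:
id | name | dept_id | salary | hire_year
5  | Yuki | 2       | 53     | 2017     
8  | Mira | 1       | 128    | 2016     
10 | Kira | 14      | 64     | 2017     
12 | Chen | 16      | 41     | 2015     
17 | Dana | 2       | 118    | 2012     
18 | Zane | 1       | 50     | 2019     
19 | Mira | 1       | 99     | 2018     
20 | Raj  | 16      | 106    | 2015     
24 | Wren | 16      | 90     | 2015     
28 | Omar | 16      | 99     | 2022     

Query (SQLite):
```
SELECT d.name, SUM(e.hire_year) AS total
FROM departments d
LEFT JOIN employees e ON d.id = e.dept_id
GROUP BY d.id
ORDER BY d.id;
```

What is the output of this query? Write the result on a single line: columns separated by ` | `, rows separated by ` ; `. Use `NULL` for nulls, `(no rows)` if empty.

LEFT JOIN keeps every departments row; unmatched ones get NULL for employees columns.
Group by departments.id and compute SUM(e.hire_year). SUM over an all-NULL group is NULL.
  1: ids {8, 18, 19} → SUM(e.hire_year)=6053
  2: ids {5, 17} → SUM(e.hire_year)=4029
  4: ids {—} → SUM(e.hire_year)=NULL
  14: ids {10} → SUM(e.hire_year)=2017
  16: ids {12, 20, 24, 28} → SUM(e.hire_year)=8067

Engineering | 6053 ; HR | 4029 ; Design | NULL ; Sales | 2017 ; Finance | 8067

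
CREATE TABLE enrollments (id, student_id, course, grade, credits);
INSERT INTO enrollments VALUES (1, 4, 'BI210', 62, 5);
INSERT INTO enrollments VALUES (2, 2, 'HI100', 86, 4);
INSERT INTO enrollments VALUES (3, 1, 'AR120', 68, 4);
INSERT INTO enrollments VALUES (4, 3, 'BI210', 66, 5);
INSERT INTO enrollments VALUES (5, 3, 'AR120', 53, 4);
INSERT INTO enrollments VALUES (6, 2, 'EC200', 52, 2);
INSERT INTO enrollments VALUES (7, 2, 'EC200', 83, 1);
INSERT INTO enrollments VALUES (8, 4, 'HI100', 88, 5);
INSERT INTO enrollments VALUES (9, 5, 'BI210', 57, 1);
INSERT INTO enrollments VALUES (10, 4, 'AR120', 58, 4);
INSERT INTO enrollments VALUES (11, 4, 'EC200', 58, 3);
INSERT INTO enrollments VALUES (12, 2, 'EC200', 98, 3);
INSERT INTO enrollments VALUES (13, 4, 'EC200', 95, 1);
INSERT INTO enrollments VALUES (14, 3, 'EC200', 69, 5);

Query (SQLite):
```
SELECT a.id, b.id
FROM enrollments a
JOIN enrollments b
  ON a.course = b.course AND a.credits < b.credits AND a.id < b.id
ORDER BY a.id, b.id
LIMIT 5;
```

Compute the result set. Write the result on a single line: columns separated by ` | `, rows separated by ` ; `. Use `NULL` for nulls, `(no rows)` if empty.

2 | 8 ; 6 | 11 ; 6 | 12 ; 6 | 14 ; 7 | 11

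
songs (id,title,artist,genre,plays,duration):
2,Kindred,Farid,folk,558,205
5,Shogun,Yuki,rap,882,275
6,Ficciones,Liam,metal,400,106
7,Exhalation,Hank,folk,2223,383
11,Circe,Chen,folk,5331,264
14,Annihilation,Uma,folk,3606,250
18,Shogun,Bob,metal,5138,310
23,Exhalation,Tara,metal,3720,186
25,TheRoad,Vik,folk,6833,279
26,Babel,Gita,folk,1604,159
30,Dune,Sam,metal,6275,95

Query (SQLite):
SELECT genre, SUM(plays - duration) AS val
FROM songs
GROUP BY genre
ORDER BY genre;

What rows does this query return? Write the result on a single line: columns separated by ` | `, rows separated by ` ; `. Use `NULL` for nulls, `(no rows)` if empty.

For each row compute plays - duration.
Group by genre; take SUM of the expression per group.
  folk: ids {2, 7, 11, 14, 25, 26} → SUM(plays - duration)=18615
  metal: ids {6, 18, 23, 30} → SUM(plays - duration)=14836
  rap: ids {5} → SUM(plays - duration)=607

folk | 18615 ; metal | 14836 ; rap | 607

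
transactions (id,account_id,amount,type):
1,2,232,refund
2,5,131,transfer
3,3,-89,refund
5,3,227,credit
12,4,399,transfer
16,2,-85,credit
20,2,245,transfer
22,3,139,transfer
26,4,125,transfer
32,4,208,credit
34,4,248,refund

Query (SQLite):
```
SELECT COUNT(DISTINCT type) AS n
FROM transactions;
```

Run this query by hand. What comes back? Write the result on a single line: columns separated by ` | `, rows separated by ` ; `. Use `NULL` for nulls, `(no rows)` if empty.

Count distinct non-NULL type values.

3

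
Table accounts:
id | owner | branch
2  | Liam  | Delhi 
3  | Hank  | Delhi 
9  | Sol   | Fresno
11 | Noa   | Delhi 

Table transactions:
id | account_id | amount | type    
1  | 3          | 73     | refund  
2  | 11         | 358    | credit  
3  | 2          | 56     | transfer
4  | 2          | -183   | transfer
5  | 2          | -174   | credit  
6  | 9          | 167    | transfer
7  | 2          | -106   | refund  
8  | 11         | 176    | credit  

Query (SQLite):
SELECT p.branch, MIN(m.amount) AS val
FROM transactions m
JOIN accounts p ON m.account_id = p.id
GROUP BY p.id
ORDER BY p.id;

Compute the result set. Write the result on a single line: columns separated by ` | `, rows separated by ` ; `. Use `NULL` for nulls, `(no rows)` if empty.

Delhi | -183 ; Delhi | 73 ; Fresno | 167 ; Delhi | 176

Join each transactions row to its accounts via account_id.
Group joined rows by accounts.id; compute MIN(m.amount) per group.
  2: ids {3, 4, 5, 7} → MIN(m.amount)=-183
  3: ids {1} → MIN(m.amount)=73
  9: ids {6} → MIN(m.amount)=167
  11: ids {2, 8} → MIN(m.amount)=176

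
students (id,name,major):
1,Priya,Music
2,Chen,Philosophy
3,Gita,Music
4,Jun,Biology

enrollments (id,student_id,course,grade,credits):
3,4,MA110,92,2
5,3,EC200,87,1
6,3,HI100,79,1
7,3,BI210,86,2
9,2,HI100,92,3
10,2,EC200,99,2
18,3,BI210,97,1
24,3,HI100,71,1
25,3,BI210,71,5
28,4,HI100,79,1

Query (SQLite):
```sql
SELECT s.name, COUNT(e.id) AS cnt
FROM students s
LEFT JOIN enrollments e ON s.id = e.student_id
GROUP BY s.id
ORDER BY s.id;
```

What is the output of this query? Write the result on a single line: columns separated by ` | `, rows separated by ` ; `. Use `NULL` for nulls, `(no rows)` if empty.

LEFT JOIN keeps every students row; unmatched ones get NULL for enrollments columns.
Group by students.id and compute COUNT(e.id). COUNT(col) of an all-NULL group is 0.
  1: ids {—} → COUNT(e.id)=0
  2: ids {9, 10} → COUNT(e.id)=2
  3: ids {5, 6, 7, 18, 24, 25} → COUNT(e.id)=6
  4: ids {3, 28} → COUNT(e.id)=2

Priya | 0 ; Chen | 2 ; Gita | 6 ; Jun | 2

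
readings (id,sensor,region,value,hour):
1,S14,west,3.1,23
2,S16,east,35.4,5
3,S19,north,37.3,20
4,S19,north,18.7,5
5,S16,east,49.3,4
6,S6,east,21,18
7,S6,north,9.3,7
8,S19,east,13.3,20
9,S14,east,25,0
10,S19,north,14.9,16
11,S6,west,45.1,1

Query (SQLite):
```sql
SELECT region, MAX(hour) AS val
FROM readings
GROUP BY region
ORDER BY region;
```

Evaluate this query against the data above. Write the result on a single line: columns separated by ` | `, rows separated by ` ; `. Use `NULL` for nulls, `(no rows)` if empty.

east | 20 ; north | 20 ; west | 23

Partition readings by region; compute MAX(hour) within each group.
  east: ids {2, 5, 6, 8, 9} → MAX(hour)=20
  north: ids {3, 4, 7, 10} → MAX(hour)=20
  west: ids {1, 11} → MAX(hour)=23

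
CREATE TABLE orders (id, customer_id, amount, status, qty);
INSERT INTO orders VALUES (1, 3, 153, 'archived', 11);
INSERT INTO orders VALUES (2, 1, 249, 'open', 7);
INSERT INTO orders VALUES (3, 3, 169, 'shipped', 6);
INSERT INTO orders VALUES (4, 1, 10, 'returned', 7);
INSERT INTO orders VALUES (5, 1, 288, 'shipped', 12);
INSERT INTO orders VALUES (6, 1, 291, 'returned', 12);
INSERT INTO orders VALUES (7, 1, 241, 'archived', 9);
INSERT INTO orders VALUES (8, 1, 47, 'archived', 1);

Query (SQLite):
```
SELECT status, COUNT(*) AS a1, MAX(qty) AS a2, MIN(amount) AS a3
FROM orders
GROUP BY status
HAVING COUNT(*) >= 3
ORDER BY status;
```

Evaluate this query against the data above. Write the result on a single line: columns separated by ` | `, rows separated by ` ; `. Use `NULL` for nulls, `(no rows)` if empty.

Group orders by status.
Per group compute: COUNT(*), MAX(qty), MIN(amount).
HAVING: drop groups with fewer than 3 rows.
  archived: ids {1, 7, 8} → COUNT(*)=3, MAX(qty)=11, MIN(amount)=47
  open: ids {2} → COUNT(*)=1, MAX(qty)=7, MIN(amount)=249
  returned: ids {4, 6} → COUNT(*)=2, MAX(qty)=12, MIN(amount)=10
  shipped: ids {3, 5} → COUNT(*)=2, MAX(qty)=12, MIN(amount)=169

archived | 3 | 11 | 47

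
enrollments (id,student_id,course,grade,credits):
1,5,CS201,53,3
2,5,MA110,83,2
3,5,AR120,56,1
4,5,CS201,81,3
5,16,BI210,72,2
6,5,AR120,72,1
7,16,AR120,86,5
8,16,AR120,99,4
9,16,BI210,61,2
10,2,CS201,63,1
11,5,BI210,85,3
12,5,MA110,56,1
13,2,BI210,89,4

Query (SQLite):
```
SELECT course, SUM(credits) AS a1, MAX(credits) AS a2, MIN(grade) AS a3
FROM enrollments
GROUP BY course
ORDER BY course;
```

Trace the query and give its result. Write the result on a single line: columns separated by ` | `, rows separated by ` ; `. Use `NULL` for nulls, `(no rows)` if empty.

AR120 | 11 | 5 | 56 ; BI210 | 11 | 4 | 61 ; CS201 | 7 | 3 | 53 ; MA110 | 3 | 2 | 56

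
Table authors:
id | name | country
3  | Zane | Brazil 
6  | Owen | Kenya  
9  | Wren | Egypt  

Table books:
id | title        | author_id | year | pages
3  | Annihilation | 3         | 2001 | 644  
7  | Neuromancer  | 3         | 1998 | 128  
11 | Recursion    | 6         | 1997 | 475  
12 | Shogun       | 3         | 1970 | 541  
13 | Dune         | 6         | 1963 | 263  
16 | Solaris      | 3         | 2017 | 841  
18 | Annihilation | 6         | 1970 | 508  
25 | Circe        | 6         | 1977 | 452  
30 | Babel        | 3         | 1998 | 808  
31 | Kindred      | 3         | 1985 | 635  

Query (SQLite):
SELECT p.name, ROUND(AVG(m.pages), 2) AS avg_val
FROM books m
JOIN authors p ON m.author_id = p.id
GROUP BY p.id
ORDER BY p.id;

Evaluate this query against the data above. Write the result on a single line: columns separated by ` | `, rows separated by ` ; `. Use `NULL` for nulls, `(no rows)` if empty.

Join each books row to its authors via author_id.
Group joined rows by authors.id; compute ROUND(AVG(m.pages), 2) per group.
  3: ids {3, 7, 12, 16, 30, 31} → ROUND(AVG(m.pages), 2)=599.5
  6: ids {11, 13, 18, 25} → ROUND(AVG(m.pages), 2)=424.5

Zane | 599.5 ; Owen | 424.5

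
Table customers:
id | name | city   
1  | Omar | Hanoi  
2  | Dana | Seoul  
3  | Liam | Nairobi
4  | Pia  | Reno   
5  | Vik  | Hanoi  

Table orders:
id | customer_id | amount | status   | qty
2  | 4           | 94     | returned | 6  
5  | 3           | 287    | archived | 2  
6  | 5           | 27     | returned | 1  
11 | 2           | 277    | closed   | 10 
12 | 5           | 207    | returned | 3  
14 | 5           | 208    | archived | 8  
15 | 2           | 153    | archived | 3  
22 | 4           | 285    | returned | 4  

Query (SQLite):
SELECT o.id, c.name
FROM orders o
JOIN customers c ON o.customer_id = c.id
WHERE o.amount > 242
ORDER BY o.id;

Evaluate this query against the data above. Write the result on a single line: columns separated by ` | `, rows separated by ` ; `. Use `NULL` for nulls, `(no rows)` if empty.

Each orders row matches the customers row where customer_id = customers.id.
Then keep rows with o.amount > 242.

5 | Liam ; 11 | Dana ; 22 | Pia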